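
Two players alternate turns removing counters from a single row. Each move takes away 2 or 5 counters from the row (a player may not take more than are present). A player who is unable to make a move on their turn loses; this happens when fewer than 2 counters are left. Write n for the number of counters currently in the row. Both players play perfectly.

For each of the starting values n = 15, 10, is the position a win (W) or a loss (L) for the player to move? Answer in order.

15: L, 10: W

Use the standard recursion: the mover loses at a terminal position; elsewhere, the mover wins exactly when some move hands the opponent an L position.
n=0: no move → L
n=1: no move → L
n=2: reaches L-position 0 → W
n=3: reaches L-position 1 → W
n=4: only reaches 2(W), which is W → L
n=5: reaches L-position 0 → W
n=6: reaches L-position 4 → W
n=7: only reaches 5(W), 2(W), all W → L
n=8: only reaches 6(W), 3(W), all W → L
n=9: reaches L-position 7 → W
n=10: reaches L-position 8 → W
n=11: only reaches 9(W), 6(W), all W → L
n=12: reaches L-position 7 → W
n=13: reaches L-position 11 → W
n=14: only reaches 12(W), 9(W), all W → L
n=15: only reaches 13(W), 10(W), all W → L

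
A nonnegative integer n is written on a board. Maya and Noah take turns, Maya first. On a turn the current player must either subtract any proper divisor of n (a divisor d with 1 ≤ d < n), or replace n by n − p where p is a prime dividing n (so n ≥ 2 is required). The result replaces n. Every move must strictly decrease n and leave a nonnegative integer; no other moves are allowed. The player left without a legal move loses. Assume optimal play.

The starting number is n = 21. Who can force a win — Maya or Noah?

Build the W/L table. Terminal = L. A non-terminal position is W if it has a move to some L; otherwise it is L.
n=0: no move → L
n=1: no move → L
n=2: →0(L), so W
n=3: →0(L), so W
n=4: →2(W), 3(W) — all W, so L
n=5: →0(L), so W
n=6: →4(L), so W
n=7: →0(L), so W
n=8: →4(L), so W
n=9: →6(W), 8(W) — all W, so L
n=10: →9(L), so W
n=11: →0(L), so W
n=12: →9(L), so W
n=13: →0(L), so W
n=14: →7(W), 12(W), 13(W) — all W, so L
n=15: →14(L), so W
n=16: →14(L), so W
n=17: →0(L), so W
n=18: →9(L), so W
n=19: →0(L), so W
n=20: →10(W), 15(W), 16(W), 18(W), 19(W) — all W, so L
n=21: →14(L), so W
From 21 Maya can move to 14, reaching an L position.

Maya wins.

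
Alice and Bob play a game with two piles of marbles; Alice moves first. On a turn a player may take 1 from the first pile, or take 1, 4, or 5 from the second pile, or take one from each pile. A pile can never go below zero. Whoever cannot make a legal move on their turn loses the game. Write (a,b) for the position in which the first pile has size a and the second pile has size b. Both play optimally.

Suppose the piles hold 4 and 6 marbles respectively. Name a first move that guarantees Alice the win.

Move to (3,6).

Work bottom-up. With no move the player to move loses. Otherwise the position is W if at least one move leads to an L position for the opponent, and L if every move leads to a W.
No move ever increases a pile, so every position that can arise here has a ≤ 4 and b ≤ 6; it is enough to label the cells with 0 ≤ a ≤ 4 and 0 ≤ b ≤ 6.
Every move lowers a or b (never raises either), so fill the grid row by row in increasing a, and left to right within a row: each cell's successors are then already labelled.
      b=0  b=1  b=2  b=3  b=4  b=5  b=6
a=0:    L    W    L    W    W    W    W
a=1:    W    W    W    W    L    W    L
a=2:    L    W    L    W    W    W    W
a=3:    W    W    W    W    L    W    L
a=4:    L    W    L    W    W    W    W
Cells with no legal move (terminal, hence L): (0,0).
The remaining L cells, each justified by listing all of its moves:
(0,2): only reaches (0,1)(W), which is W → L
(1,4): only reaches (0,4)(W), (1,3)(W), (1,0)(W), (0,3)(W), all W → L
(1,6): only reaches (0,6)(W), (1,5)(W), (1,2)(W), (1,1)(W), (0,5)(W), all W → L
(2,0): only reaches (1,0)(W), which is W → L
(2,2): only reaches (1,2)(W), (2,1)(W), (1,1)(W), all W → L
(3,4): only reaches (2,4)(W), (3,3)(W), (3,0)(W), (2,3)(W), all W → L
(3,6): only reaches (2,6)(W), (3,5)(W), (3,2)(W), (3,1)(W), (2,5)(W), all W → L
(4,0): only reaches (3,0)(W), which is W → L
(4,2): only reaches (3,2)(W), (4,1)(W), (3,1)(W), all W → L
Every other cell has at least one move into one of the L cells above, so it is W.
From (4,6), the L positions reachable in one move are: (3,6), (4,2). Any move reaching one of these is winning.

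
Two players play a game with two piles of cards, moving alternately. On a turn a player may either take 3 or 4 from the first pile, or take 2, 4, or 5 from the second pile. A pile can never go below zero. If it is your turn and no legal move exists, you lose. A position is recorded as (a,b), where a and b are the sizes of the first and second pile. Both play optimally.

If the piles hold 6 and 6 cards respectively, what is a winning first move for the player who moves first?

Move to (6,4).

Label each position W (a win for the player to move) or L (a loss). A position with no legal move is L; any other position is W exactly when some move reaches an L, and L when every move reaches a W.
No move ever increases a pile, so every position that can arise here has a ≤ 6 and b ≤ 6; it is enough to label the cells with 0 ≤ a ≤ 6 and 0 ≤ b ≤ 6.
Every move lowers a or b (never raises either), so fill the grid row by row in increasing a, and left to right within a row: each cell's successors are then already labelled.
      b=0  b=1  b=2  b=3  b=4  b=5  b=6
a=0:    L    L    W    W    W    W    W
a=1:    L    L    W    W    W    W    W
a=2:    L    L    W    W    W    W    W
a=3:    W    W    L    L    W    W    W
a=4:    W    W    L    L    W    W    W
a=5:    W    W    L    L    W    W    W
a=6:    W    W    W    W    L    L    W
Cells with no legal move (terminal, hence L): (0,0), (0,1), (1,0), (1,1), (2,0), (2,1).
The remaining L cells, each justified by listing all of its moves:
(3,2): moves to (0,2)(W), (3,0)(W); every one is W ⇒ L
(3,3): moves to (0,3)(W), (3,1)(W); every one is W ⇒ L
(4,2): moves to (1,2)(W), (0,2)(W), (4,0)(W); every one is W ⇒ L
(4,3): moves to (1,3)(W), (0,3)(W), (4,1)(W); every one is W ⇒ L
(5,2): moves to (2,2)(W), (1,2)(W), (5,0)(W); every one is W ⇒ L
(5,3): moves to (2,3)(W), (1,3)(W), (5,1)(W); every one is W ⇒ L
(6,4): moves to (3,4)(W), (2,4)(W), (6,2)(W), (6,0)(W); every one is W ⇒ L
(6,5): moves to (3,5)(W), (2,5)(W), (6,3)(W), (6,1)(W), (6,0)(W); every one is W ⇒ L
Every other cell has at least one move into one of the L cells above, so it is W.
From (6,6), the L positions reachable in one move are: (6,4).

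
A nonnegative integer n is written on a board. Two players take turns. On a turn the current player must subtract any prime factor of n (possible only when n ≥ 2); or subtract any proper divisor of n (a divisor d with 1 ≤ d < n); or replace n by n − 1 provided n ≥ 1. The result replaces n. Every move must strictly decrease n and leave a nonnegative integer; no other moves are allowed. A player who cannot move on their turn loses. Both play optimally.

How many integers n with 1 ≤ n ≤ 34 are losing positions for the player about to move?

6

Classify positions by backward induction: terminal positions (no move available) are L. From any other position, the mover wins iff some move reaches an L.
n=0: no move → L
n=1: W (go to 0, an L position)
n=2: W (go to 0, an L position)
n=3: W (go to 0, an L position)
n=4: L (options 2(W), 3(W) are all W)
n=5: W (go to 0, an L position)
n=6: W (go to 4, an L position)
n=7: W (go to 0, an L position)
n=8: W (go to 4, an L position)
n=9: L (options 6(W), 8(W) are all W)
n=10: W (go to 9, an L position)
n=11: W (go to 0, an L position)
n=12: W (go to 9, an L position)
n=13: W (go to 0, an L position)
n=14: L (options 7(W), 12(W), 13(W) are all W)
n=15: W (go to 14, an L position)
n=16: W (go to 14, an L position)
n=17: W (go to 0, an L position)
n=18: W (go to 9, an L position)
n=19: W (go to 0, an L position)
n=20: L (options 10(W), 15(W), 16(W), 18(W), 19(W) are all W)
n=21: W (go to 14, an L position)
n=22: W (go to 20, an L position)
n=23: W (go to 0, an L position)
n=24: W (go to 20, an L position)
n=25: W (go to 20, an L position)
n=26: L (options 13(W), 24(W), 25(W) are all W)
n=27: W (go to 26, an L position)
n=28: W (go to 14, an L position)
n=29: W (go to 0, an L position)
n=30: W (go to 20, an L position)
n=31: W (go to 0, an L position)
n=32: L (options 16(W), 24(W), 28(W), 30(W), 31(W) are all W)
n=33: W (go to 32, an L position)
n=34: W (go to 32, an L position)
L entries with 1 ≤ n ≤ 34 (n=0 is outside the asked range and is not counted): n = 4, 9, 14, 20, 26, 32; that makes 6.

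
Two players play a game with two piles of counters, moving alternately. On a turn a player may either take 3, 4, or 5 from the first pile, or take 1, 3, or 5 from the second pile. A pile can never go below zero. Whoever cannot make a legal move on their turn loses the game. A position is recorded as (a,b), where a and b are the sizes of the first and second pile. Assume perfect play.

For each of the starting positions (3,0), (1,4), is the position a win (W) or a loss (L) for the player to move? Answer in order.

Compute win/loss labels from the base case upward. A position with no move is L. Any other position is W if it can reach an L in one move, else L.
No move ever increases a pile, so every position that can arise here has a ≤ 3 and b ≤ 4; it is enough to label the cells with 0 ≤ a ≤ 3 and 0 ≤ b ≤ 4.
Every move lowers a or b (never raises either), so fill the grid row by row in increasing a, and left to right within a row: each cell's successors are then already labelled.
      b=0  b=1  b=2  b=3  b=4
a=0:    L    W    L    W    L
a=1:    L    W    L    W    L
a=2:    L    W    L    W    L
a=3:    W    L    W    L    W
Cells with no legal move (terminal, hence L): (0,0), (1,0), (2,0).
The remaining L cells, each justified by listing all of its moves:
(0,2): →(0,1)(W) only, which is W, so L
(0,4): →(0,3)(W), (0,1)(W) — all W, so L
(1,2): →(1,1)(W) only, which is W, so L
(1,4): →(1,3)(W), (1,1)(W) — all W, so L
(2,2): →(2,1)(W) only, which is W, so L
(2,4): →(2,3)(W), (2,1)(W) — all W, so L
(3,1): →(0,1)(W), (3,0)(W) — all W, so L
(3,3): →(0,3)(W), (3,2)(W), (3,0)(W) — all W, so L
Every other cell has at least one move into one of the L cells above, so it is W.
(3,0): the move to (0,0) reaches an L cell, so W
(1,4): one of the L cells justified above, so L

(3,0): W, (1,4): L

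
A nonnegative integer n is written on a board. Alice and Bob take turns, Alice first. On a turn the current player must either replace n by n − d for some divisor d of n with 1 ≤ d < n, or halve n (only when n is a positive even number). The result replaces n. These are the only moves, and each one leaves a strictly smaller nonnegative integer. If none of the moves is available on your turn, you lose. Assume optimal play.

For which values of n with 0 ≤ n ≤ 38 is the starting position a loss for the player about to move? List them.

Use the standard recursion: the mover loses at a terminal position; elsewhere, the mover wins exactly when some move hands the opponent an L position.
n=0: no move → L
n=1: no move → L
n=2: →1(L), so W
n=3: →2(W) only, which is W, so L
n=4: →3(L), so W
n=5: →4(W) only, which is W, so L
n=6: →3(L), so W
n=7: →6(W) only, which is W, so L
n=8: →7(L), so W
n=9: →6(W), 8(W) — all W, so L
n=10: →5(L), so W
n=11: →10(W) only, which is W, so L
n=12: →9(L), so W
n=13: →12(W) only, which is W, so L
n=14: →7(L), so W
n=15: →10(W), 12(W), 14(W) — all W, so L
n=16: →15(L), so W
n=17: →16(W) only, which is W, so L
n=18: →9(L), so W
n=19: →18(W) only, which is W, so L
n=20: →15(L), so W
n=21: →14(W), 18(W), 20(W) — all W, so L
n=22: →11(L), so W
n=23: →22(W) only, which is W, so L
n=24: →21(L), so W
n=25: →20(W), 24(W) — all W, so L
n=26: →13(L), so W
n=27: →18(W), 24(W), 26(W) — all W, so L
n=28: →21(L), so W
n=29: →28(W) only, which is W, so L
n=30: →15(L), so W
n=31: →30(W) only, which is W, so L
n=32: →31(L), so W
n=33: →22(W), 30(W), 32(W) — all W, so L
n=34: →17(L), so W
n=35: →28(W), 30(W), 34(W) — all W, so L
n=36: →27(L), so W
n=37: →36(W) only, which is W, so L
n=38: →19(L), so W
Reading off the rows marked L gives the requested list; there are 20 such values of n.

0, 1, 3, 5, 7, 9, 11, 13, 15, 17, 19, 21, 23, 25, 27, 29, 31, 33, 35, 37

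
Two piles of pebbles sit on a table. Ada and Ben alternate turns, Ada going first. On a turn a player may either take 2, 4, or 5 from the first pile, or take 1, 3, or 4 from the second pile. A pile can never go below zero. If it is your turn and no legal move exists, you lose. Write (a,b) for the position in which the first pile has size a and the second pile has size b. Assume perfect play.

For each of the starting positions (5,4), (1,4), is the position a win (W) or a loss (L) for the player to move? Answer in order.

Compute win/loss labels from the base case upward. A position with no move is L. Any other position is W if it can reach an L in one move, else L.
No move ever increases a pile, so every position that can arise here has a ≤ 5 and b ≤ 4; it is enough to label the cells with 0 ≤ a ≤ 5 and 0 ≤ b ≤ 4.
Every move lowers a or b (never raises either), so fill the grid row by row in increasing a, and left to right within a row: each cell's successors are then already labelled.
      b=0  b=1  b=2  b=3  b=4
a=0:    L    W    L    W    W
a=1:    L    W    L    W    W
a=2:    W    L    W    L    W
a=3:    W    L    W    L    W
a=4:    W    W    W    W    L
a=5:    W    W    W    W    L
Cells with no legal move (terminal, hence L): (0,0), (1,0).
The remaining L cells, each justified by listing all of its moves:
(0,2): the only move is to (0,1)(W), a W ⇒ L
(1,2): the only move is to (1,1)(W), a W ⇒ L
(2,1): moves to (0,1)(W), (2,0)(W); every one is W ⇒ L
(2,3): moves to (0,3)(W), (2,2)(W), (2,0)(W); every one is W ⇒ L
(3,1): moves to (1,1)(W), (3,0)(W); every one is W ⇒ L
(3,3): moves to (1,3)(W), (3,2)(W), (3,0)(W); every one is W ⇒ L
(4,4): moves to (2,4)(W), (0,4)(W), (4,3)(W), (4,1)(W), (4,0)(W); every one is W ⇒ L
(5,4): moves to (3,4)(W), (1,4)(W), (0,4)(W), (5,3)(W), (5,1)(W), (5,0)(W); every one is W ⇒ L
Every other cell has at least one move into one of the L cells above, so it is W.
(5,4): one of the L cells justified above, so L
(1,4): the move to (1,0) reaches an L cell, so W

(5,4): L, (1,4): W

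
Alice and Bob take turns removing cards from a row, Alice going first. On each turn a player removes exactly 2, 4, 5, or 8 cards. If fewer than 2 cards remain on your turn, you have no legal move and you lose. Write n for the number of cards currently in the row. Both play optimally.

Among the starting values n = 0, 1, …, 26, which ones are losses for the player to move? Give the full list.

0, 1, 7, 10, 13, 16, 19, 22, 25

Build the W/L table. Terminal = L. A non-terminal position is W if it has a move to some L; otherwise it is L.
n=0: no move → L
n=1: no move → L
n=2: →0(L), so W
n=3: →1(L), so W
n=4: →0(L), so W
n=5: →1(L), so W
n=6: →1(L), so W
n=7: →5(W), 3(W), 2(W) — all W, so L
n=8: →0(L), so W
n=9: →7(L), so W
n=10: →8(W), 6(W), 5(W), 2(W) — all W, so L
n=11: →7(L), so W
n=12: →10(L), so W
n=13: →11(W), 9(W), 8(W), 5(W) — all W, so L
n=14: →10(L), so W
n=15: →13(L), so W
n=16: →14(W), 12(W), 11(W), 8(W) — all W, so L
n=17: →13(L), so W
n=18: →16(L), so W
n=19: →17(W), 15(W), 14(W), 11(W) — all W, so L
n=20: →16(L), so W
n=21: →19(L), so W
n=22: →20(W), 18(W), 17(W), 14(W) — all W, so L
n=23: →19(L), so W
n=24: →22(L), so W
n=25: →23(W), 21(W), 20(W), 17(W) — all W, so L
n=26: →22(L), so W
The losing starting values of n are exactly the entries labelled L in this table (9 of them).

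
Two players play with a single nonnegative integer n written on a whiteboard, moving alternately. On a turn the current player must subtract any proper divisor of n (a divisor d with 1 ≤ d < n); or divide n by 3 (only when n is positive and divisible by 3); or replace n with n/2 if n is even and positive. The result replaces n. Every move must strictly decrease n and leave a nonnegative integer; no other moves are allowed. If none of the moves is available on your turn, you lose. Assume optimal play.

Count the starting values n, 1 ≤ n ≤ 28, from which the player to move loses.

12

Positions with no move are L. A position that does have a move is losing for the player to move precisely when every available move leads to a winning position for the opponent. Fill in the labels:
n=0: no move → L
n=1: no move → L
n=2: can move to 1, which is L ⇒ W
n=3: can move to 1, which is L ⇒ W
n=4: moves to 2(W), 3(W); every one is W ⇒ L
n=5: can move to 4, which is L ⇒ W
n=6: can move to 4, which is L ⇒ W
n=7: the only move is to 6(W), a W ⇒ L
n=8: can move to 4, which is L ⇒ W
n=9: moves to 3(W), 6(W), 8(W); every one is W ⇒ L
n=10: can move to 9, which is L ⇒ W
n=11: the only move is to 10(W), a W ⇒ L
n=12: can move to 4, which is L ⇒ W
n=13: the only move is to 12(W), a W ⇒ L
n=14: can move to 7, which is L ⇒ W
n=15: moves to 5(W), 10(W), 12(W), 14(W); every one is W ⇒ L
n=16: can move to 15, which is L ⇒ W
n=17: the only move is to 16(W), a W ⇒ L
n=18: can move to 9, which is L ⇒ W
n=19: the only move is to 18(W), a W ⇒ L
n=20: can move to 15, which is L ⇒ W
n=21: can move to 7, which is L ⇒ W
n=22: can move to 11, which is L ⇒ W
n=23: the only move is to 22(W), a W ⇒ L
n=24: can move to 23, which is L ⇒ W
n=25: moves to 20(W), 24(W); every one is W ⇒ L
n=26: can move to 13, which is L ⇒ W
n=27: can move to 9, which is L ⇒ W
n=28: moves to 14(W), 21(W), 24(W), 26(W), 27(W); every one is W ⇒ L
L entries with 1 ≤ n ≤ 28 (n=0 is outside the asked range and is not counted): n = 1, 4, 7, 9, 11, 13, 15, 17, 19, 23, 25, 28; that makes 12.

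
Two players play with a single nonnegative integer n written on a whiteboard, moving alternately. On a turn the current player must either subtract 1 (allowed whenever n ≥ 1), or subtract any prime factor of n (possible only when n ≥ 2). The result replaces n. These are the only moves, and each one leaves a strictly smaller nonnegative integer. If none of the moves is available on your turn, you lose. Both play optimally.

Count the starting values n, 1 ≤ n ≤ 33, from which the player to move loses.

8

Build the W/L table. Terminal = L. A non-terminal position is W if it has a move to some L; otherwise it is L.
n=0: no move → L
n=1: W (go to 0, an L position)
n=2: W (go to 0, an L position)
n=3: W (go to 0, an L position)
n=4: L (options 2(W), 3(W) are all W)
n=5: W (go to 0, an L position)
n=6: W (go to 4, an L position)
n=7: W (go to 0, an L position)
n=8: L (options 6(W), 7(W) are all W)
n=9: W (go to 8, an L position)
n=10: W (go to 8, an L position)
n=11: W (go to 0, an L position)
n=12: L (options 9(W), 10(W), 11(W) are all W)
n=13: W (go to 0, an L position)
n=14: W (go to 12, an L position)
n=15: W (go to 12, an L position)
n=16: L (options 14(W), 15(W) are all W)
n=17: W (go to 0, an L position)
n=18: W (go to 16, an L position)
n=19: W (go to 0, an L position)
n=20: L (options 15(W), 18(W), 19(W) are all W)
n=21: W (go to 20, an L position)
n=22: W (go to 20, an L position)
n=23: W (go to 0, an L position)
n=24: L (options 21(W), 22(W), 23(W) are all W)
n=25: W (go to 20, an L position)
n=26: W (go to 24, an L position)
n=27: W (go to 24, an L position)
n=28: L (options 21(W), 26(W), 27(W) are all W)
n=29: W (go to 0, an L position)
n=30: W (go to 28, an L position)
n=31: W (go to 0, an L position)
n=32: L (options 30(W), 31(W) are all W)
n=33: W (go to 32, an L position)
L entries with 1 ≤ n ≤ 33 (n=0 is outside the asked range and is not counted): n = 4, 8, 12, 16, 20, 24, 28, 32; that makes 8.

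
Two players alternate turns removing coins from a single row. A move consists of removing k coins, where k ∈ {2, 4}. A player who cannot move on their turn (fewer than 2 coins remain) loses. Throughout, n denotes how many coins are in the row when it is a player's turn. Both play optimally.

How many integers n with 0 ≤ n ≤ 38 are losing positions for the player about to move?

Label each position W (a win for the player to move) or L (a loss). A position with no legal move is L; any other position is W exactly when some move reaches an L, and L when every move reaches a W.
n=0: no move → L
n=1: no move → L
n=2: W (go to 0, an L position)
n=3: W (go to 1, an L position)
n=4: W (go to 0, an L position)
n=5: W (go to 1, an L position)
n=6: L (options 4(W), 2(W) are all W)
n=7: L (options 5(W), 3(W) are all W)
n=8: W (go to 6, an L position)
n=9: W (go to 7, an L position)
n=10: W (go to 6, an L position)
n=11: W (go to 7, an L position)
n=12: L (options 10(W), 8(W) are all W)
n=13: L (options 11(W), 9(W) are all W)
n=14: W (go to 12, an L position)
n=15: W (go to 13, an L position)
n=16: W (go to 12, an L position)
n=17: W (go to 13, an L position)
n=18: L (options 16(W), 14(W) are all W)
n=19: L (options 17(W), 15(W) are all W)
n=20: W (go to 18, an L position)
n=21: W (go to 19, an L position)
n=22: W (go to 18, an L position)
n=23: W (go to 19, an L position)
n=24: L (options 22(W), 20(W) are all W)
n=25: L (options 23(W), 21(W) are all W)
n=26: W (go to 24, an L position)
n=27: W (go to 25, an L position)
n=28: W (go to 24, an L position)
n=29: W (go to 25, an L position)
n=30: L (options 28(W), 26(W) are all W)
n=31: L (options 29(W), 27(W) are all W)
n=32: W (go to 30, an L position)
n=33: W (go to 31, an L position)
n=34: W (go to 30, an L position)
n=35: W (go to 31, an L position)
n=36: L (options 34(W), 32(W) are all W)
n=37: L (options 35(W), 33(W) are all W)
n=38: W (go to 36, an L position)
L entries with 0 ≤ n ≤ 38: n = 0, 1, 6, 7, 12, 13, 18, 19, 24, 25, 30, 31, 36, 37; that makes 14.

14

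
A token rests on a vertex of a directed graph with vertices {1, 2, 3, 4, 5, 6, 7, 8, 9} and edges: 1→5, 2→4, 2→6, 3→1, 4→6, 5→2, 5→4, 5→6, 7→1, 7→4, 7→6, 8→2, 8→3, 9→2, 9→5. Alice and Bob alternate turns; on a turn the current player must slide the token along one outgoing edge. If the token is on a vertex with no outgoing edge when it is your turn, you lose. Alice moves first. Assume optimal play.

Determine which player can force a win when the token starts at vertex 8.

Work bottom-up. With no move the player to move loses. Otherwise the position is W if at least one move leads to an L position for the opponent, and L if every move leads to a W.
Every edge goes from a vertex to one that appears earlier in the order 6, 4, 2, 5, 1, 9, 3, 8, 7, so processing vertices in that order labels each vertex after all of its successors.
6: no outgoing edge → L
4: W (go to 6, an L position)
2: W (go to 6, an L position)
5: W (go to 6, an L position)
1: L (sole option 5(W) is W)
9: L (options 5(W), 2(W) are all W)
3: W (go to 1, an L position)
8: L (options 3(W), 2(W) are all W)
7: W (go to 1, an L position)
Every move from 8 reaches a W position, so the mover loses.

Bob wins.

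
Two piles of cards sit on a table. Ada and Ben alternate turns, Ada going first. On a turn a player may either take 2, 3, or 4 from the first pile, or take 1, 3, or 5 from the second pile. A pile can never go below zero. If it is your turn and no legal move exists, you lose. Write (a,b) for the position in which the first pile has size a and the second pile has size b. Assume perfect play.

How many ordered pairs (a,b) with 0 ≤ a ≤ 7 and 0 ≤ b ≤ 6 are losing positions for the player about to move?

Label each position W (a win for the player to move) or L (a loss). A position with no legal move is L; any other position is W exactly when some move reaches an L, and L when every move reaches a W.
Every move lowers a or b (never raises either), so fill the grid row by row in increasing a, and left to right within a row: each cell's successors are then already labelled.
      b=0  b=1  b=2  b=3  b=4  b=5  b=6
a=0:    L    W    L    W    L    W    L
a=1:    L    W    L    W    L    W    L
a=2:    W    L    W    L    W    L    W
a=3:    W    L    W    L    W    L    W
a=4:    W    W    W    W    W    W    W
a=5:    W    W    W    W    W    W    W
a=6:    L    W    L    W    L    W    L
a=7:    L    W    L    W    L    W    L
Cells with no legal move (terminal, hence L): (0,0), (1,0).
The remaining L cells, each justified by listing all of its moves:
(0,2): only reaches (0,1)(W), which is W → L
(0,4): only reaches (0,3)(W), (0,1)(W), all W → L
(0,6): only reaches (0,5)(W), (0,3)(W), (0,1)(W), all W → L
(1,2): only reaches (1,1)(W), which is W → L
(1,4): only reaches (1,3)(W), (1,1)(W), all W → L
(1,6): only reaches (1,5)(W), (1,3)(W), (1,1)(W), all W → L
(2,1): only reaches (0,1)(W), (2,0)(W), all W → L
(2,3): only reaches (0,3)(W), (2,2)(W), (2,0)(W), all W → L
(2,5): only reaches (0,5)(W), (2,4)(W), (2,2)(W), (2,0)(W), all W → L
(3,1): only reaches (1,1)(W), (0,1)(W), (3,0)(W), all W → L
(3,3): only reaches (1,3)(W), (0,3)(W), (3,2)(W), (3,0)(W), all W → L
(3,5): only reaches (1,5)(W), (0,5)(W), (3,4)(W), (3,2)(W), (3,0)(W), all W → L
(6,0): only reaches (4,0)(W), (3,0)(W), (2,0)(W), all W → L
(6,2): only reaches (4,2)(W), (3,2)(W), (2,2)(W), (6,1)(W), all W → L
(6,4): only reaches (4,4)(W), (3,4)(W), (2,4)(W), (6,3)(W), (6,1)(W), all W → L
(6,6): only reaches (4,6)(W), (3,6)(W), (2,6)(W), (6,5)(W), (6,3)(W), (6,1)(W), all W → L
(7,0): only reaches (5,0)(W), (4,0)(W), (3,0)(W), all W → L
(7,2): only reaches (5,2)(W), (4,2)(W), (3,2)(W), (7,1)(W), all W → L
(7,4): only reaches (5,4)(W), (4,4)(W), (3,4)(W), (7,3)(W), (7,1)(W), all W → L
(7,6): only reaches (5,6)(W), (4,6)(W), (3,6)(W), (7,5)(W), (7,3)(W), (7,1)(W), all W → L
Every other cell has at least one move into one of the L cells above, so it is W.
L cells per row: a=0: 4, a=1: 4, a=2: 3, a=3: 3, a=4: 0, a=5: 0, a=6: 4, a=7: 4; total 22.

22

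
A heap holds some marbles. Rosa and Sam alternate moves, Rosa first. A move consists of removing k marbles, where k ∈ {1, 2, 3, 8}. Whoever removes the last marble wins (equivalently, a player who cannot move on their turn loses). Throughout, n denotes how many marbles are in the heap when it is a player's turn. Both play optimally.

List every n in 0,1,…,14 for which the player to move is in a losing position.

0, 4, 9, 13

Positions with no move are L. A position that does have a move is losing for the player to move precisely when every available move leads to a winning position for the opponent. Fill in the labels:
n=0: no move → L
n=1: W (go to 0, an L position)
n=2: W (go to 0, an L position)
n=3: W (go to 0, an L position)
n=4: L (options 3(W), 2(W), 1(W) are all W)
n=5: W (go to 4, an L position)
n=6: W (go to 4, an L position)
n=7: W (go to 4, an L position)
n=8: W (go to 0, an L position)
n=9: L (options 8(W), 7(W), 6(W), 1(W) are all W)
n=10: W (go to 9, an L position)
n=11: W (go to 9, an L position)
n=12: W (go to 9, an L position)
n=13: L (options 12(W), 11(W), 10(W), 5(W) are all W)
n=14: W (go to 13, an L position)
The losing starting values of n are exactly the entries labelled L in this table (4 of them).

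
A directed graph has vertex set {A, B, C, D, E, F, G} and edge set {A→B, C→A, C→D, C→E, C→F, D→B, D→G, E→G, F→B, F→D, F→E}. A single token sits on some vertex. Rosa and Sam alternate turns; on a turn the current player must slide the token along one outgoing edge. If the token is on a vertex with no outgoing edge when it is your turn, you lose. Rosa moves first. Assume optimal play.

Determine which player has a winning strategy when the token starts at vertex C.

Classify positions by backward induction: terminal positions (no move available) are L. From any other position, the mover wins iff some move reaches an L.
Every edge goes from a vertex to one that appears earlier in the order B, G, A, D, E, F, C, so processing vertices in that order labels each vertex after all of its successors.
B: no outgoing edge → L
G: no outgoing edge → L
A: W (go to B, an L position)
D: W (go to G, an L position)
E: W (go to G, an L position)
F: W (go to B, an L position)
C: L (options F(W), E(W), D(W), A(W) are all W)
Every move from C reaches a W position, so the mover loses.

Sam wins.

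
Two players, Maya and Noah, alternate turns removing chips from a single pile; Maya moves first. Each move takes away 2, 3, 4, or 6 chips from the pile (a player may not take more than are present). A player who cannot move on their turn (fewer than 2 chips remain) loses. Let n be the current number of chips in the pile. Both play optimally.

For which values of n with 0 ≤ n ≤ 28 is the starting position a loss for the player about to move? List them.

Classify positions by backward induction: terminal positions (no move available) are L. From any other position, the mover wins iff some move reaches an L.
n=0: no move → L
n=1: no move → L
n=2: W (go to 0, an L position)
n=3: W (go to 1, an L position)
n=4: W (go to 1, an L position)
n=5: W (go to 1, an L position)
n=6: W (go to 0, an L position)
n=7: W (go to 1, an L position)
n=8: L (options 6(W), 5(W), 4(W), 2(W) are all W)
n=9: L (options 7(W), 6(W), 5(W), 3(W) are all W)
n=10: W (go to 8, an L position)
n=11: W (go to 9, an L position)
n=12: W (go to 9, an L position)
n=13: W (go to 9, an L position)
n=14: W (go to 8, an L position)
n=15: W (go to 9, an L position)
n=16: L (options 14(W), 13(W), 12(W), 10(W) are all W)
n=17: L (options 15(W), 14(W), 13(W), 11(W) are all W)
n=18: W (go to 16, an L position)
n=19: W (go to 17, an L position)
n=20: W (go to 17, an L position)
n=21: W (go to 17, an L position)
n=22: W (go to 16, an L position)
n=23: W (go to 17, an L position)
n=24: L (options 22(W), 21(W), 20(W), 18(W) are all W)
n=25: L (options 23(W), 22(W), 21(W), 19(W) are all W)
n=26: W (go to 24, an L position)
n=27: W (go to 25, an L position)
n=28: W (go to 25, an L position)
Reading off the rows marked L gives the requested list; there are 8 such values of n.

0, 1, 8, 9, 16, 17, 24, 25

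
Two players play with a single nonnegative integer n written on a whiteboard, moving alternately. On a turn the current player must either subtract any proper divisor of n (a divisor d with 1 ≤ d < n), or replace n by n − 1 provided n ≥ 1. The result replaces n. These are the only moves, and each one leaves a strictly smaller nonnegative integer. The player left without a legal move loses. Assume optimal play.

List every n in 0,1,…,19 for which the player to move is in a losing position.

0, 2, 5, 7, 9, 11, 13, 15, 17, 19

Work bottom-up. With no move the player to move loses. Otherwise the position is W if at least one move leads to an L position for the opponent, and L if every move leads to a W.
n=0: no move → L
n=1: reaches L-position 0 → W
n=2: only reaches 1(W), which is W → L
n=3: reaches L-position 2 → W
n=4: reaches L-position 2 → W
n=5: only reaches 4(W), which is W → L
n=6: reaches L-position 5 → W
n=7: only reaches 6(W), which is W → L
n=8: reaches L-position 7 → W
n=9: only reaches 6(W), 8(W), all W → L
n=10: reaches L-position 5 → W
n=11: only reaches 10(W), which is W → L
n=12: reaches L-position 9 → W
n=13: only reaches 12(W), which is W → L
n=14: reaches L-position 7 → W
n=15: only reaches 10(W), 12(W), 14(W), all W → L
n=16: reaches L-position 15 → W
n=17: only reaches 16(W), which is W → L
n=18: reaches L-position 9 → W
n=19: only reaches 18(W), which is W → L
Reading off the rows marked L gives the requested list; there are 10 such values of n.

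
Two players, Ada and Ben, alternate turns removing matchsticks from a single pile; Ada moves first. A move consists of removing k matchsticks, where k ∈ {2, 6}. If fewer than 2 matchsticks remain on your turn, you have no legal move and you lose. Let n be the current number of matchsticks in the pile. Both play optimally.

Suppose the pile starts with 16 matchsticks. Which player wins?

Ben wins.

Use the standard recursion: the mover loses at a terminal position; elsewhere, the mover wins exactly when some move hands the opponent an L position.
n=0: no move → L
n=1: no move → L
n=2: can move to 0, which is L ⇒ W
n=3: can move to 1, which is L ⇒ W
n=4: the only move is to 2(W), a W ⇒ L
n=5: the only move is to 3(W), a W ⇒ L
n=6: can move to 4, which is L ⇒ W
n=7: can move to 5, which is L ⇒ W
n=8: moves to 6(W), 2(W); every one is W ⇒ L
n=9: moves to 7(W), 3(W); every one is W ⇒ L
n=10: can move to 8, which is L ⇒ W
n=11: can move to 9, which is L ⇒ W
n=12: moves to 10(W), 6(W); every one is W ⇒ L
n=13: moves to 11(W), 7(W); every one is W ⇒ L
n=14: can move to 12, which is L ⇒ W
n=15: can move to 13, which is L ⇒ W
n=16: moves to 14(W), 10(W); every one is W ⇒ L
Every move from 16 reaches a W position, so the mover loses.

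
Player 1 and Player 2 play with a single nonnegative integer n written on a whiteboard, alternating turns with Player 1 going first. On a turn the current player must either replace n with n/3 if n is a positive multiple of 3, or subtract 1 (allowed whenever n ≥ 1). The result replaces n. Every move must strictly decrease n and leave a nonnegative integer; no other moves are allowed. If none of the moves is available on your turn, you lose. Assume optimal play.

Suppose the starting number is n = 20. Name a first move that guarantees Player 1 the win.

Build the W/L table. Terminal = L. A non-terminal position is W if it has a move to some L; otherwise it is L.
n=0: no move → L
n=1: →0(L), so W
n=2: →1(W) only, which is W, so L
n=3: →2(L), so W
n=4: →3(W) only, which is W, so L
n=5: →4(L), so W
n=6: →2(L), so W
n=7: →6(W) only, which is W, so L
n=8: →7(L), so W
n=9: →3(W), 8(W) — all W, so L
n=10: →9(L), so W
n=11: →10(W) only, which is W, so L
n=12: →4(L), so W
n=13: →12(W) only, which is W, so L
n=14: →13(L), so W
n=15: →5(W), 14(W) — all W, so L
n=16: →15(L), so W
n=17: →16(W) only, which is W, so L
n=18: →17(L), so W
n=19: →18(W) only, which is W, so L
n=20: →19(L), so W
From 20, the L positions reachable in one move are: 19.

Move to 19.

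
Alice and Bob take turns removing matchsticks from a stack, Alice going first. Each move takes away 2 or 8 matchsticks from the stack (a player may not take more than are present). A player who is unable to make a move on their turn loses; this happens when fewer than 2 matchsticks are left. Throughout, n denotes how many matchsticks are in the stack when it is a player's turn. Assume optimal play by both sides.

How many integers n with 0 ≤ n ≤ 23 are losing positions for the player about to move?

Build the W/L table. Terminal = L. A non-terminal position is W if it has a move to some L; otherwise it is L.
n=0: no move → L
n=1: no move → L
n=2: reaches L-position 0 → W
n=3: reaches L-position 1 → W
n=4: only reaches 2(W), which is W → L
n=5: only reaches 3(W), which is W → L
n=6: reaches L-position 4 → W
n=7: reaches L-position 5 → W
n=8: reaches L-position 0 → W
n=9: reaches L-position 1 → W
n=10: only reaches 8(W), 2(W), all W → L
n=11: only reaches 9(W), 3(W), all W → L
n=12: reaches L-position 10 → W
n=13: reaches L-position 11 → W
n=14: only reaches 12(W), 6(W), all W → L
n=15: only reaches 13(W), 7(W), all W → L
n=16: reaches L-position 14 → W
n=17: reaches L-position 15 → W
n=18: reaches L-position 10 → W
n=19: reaches L-position 11 → W
n=20: only reaches 18(W), 12(W), all W → L
n=21: only reaches 19(W), 13(W), all W → L
n=22: reaches L-position 20 → W
n=23: reaches L-position 21 → W
L entries with 0 ≤ n ≤ 23: n = 0, 1, 4, 5, 10, 11, 14, 15, 20, 21; that makes 10.

10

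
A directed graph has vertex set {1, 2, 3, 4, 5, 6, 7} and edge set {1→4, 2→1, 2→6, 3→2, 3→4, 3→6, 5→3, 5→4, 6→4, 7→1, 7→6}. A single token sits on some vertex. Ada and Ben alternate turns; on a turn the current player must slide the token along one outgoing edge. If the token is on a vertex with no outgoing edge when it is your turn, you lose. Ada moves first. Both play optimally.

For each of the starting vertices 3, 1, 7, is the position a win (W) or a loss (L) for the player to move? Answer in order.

Use the standard recursion: the mover loses at a terminal position; elsewhere, the mover wins exactly when some move hands the opponent an L position.
Every edge goes from a vertex to one that appears earlier in the order 4, 1, 6, 7, 2, 3, 5, so processing vertices in that order labels each vertex after all of its successors.
4: no outgoing edge → L
1: can move to 4, which is L ⇒ W
6: can move to 4, which is L ⇒ W
7: moves to 6(W), 1(W); every one is W ⇒ L
2: moves to 6(W), 1(W); every one is W ⇒ L
3: can move to 2, which is L ⇒ W
5: can move to 4, which is L ⇒ W

3: W, 1: W, 7: L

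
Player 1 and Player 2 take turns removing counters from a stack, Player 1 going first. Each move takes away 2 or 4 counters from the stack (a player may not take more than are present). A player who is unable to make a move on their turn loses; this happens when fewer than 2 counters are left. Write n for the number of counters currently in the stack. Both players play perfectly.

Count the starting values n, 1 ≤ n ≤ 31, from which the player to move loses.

11

Work bottom-up. With no move the player to move loses. Otherwise the position is W if at least one move leads to an L position for the opponent, and L if every move leads to a W.
n=0: no move → L
n=1: no move → L
n=2: reaches L-position 0 → W
n=3: reaches L-position 1 → W
n=4: reaches L-position 0 → W
n=5: reaches L-position 1 → W
n=6: only reaches 4(W), 2(W), all W → L
n=7: only reaches 5(W), 3(W), all W → L
n=8: reaches L-position 6 → W
n=9: reaches L-position 7 → W
n=10: reaches L-position 6 → W
n=11: reaches L-position 7 → W
n=12: only reaches 10(W), 8(W), all W → L
n=13: only reaches 11(W), 9(W), all W → L
n=14: reaches L-position 12 → W
n=15: reaches L-position 13 → W
n=16: reaches L-position 12 → W
n=17: reaches L-position 13 → W
n=18: only reaches 16(W), 14(W), all W → L
n=19: only reaches 17(W), 15(W), all W → L
n=20: reaches L-position 18 → W
n=21: reaches L-position 19 → W
n=22: reaches L-position 18 → W
n=23: reaches L-position 19 → W
n=24: only reaches 22(W), 20(W), all W → L
n=25: only reaches 23(W), 21(W), all W → L
n=26: reaches L-position 24 → W
n=27: reaches L-position 25 → W
n=28: reaches L-position 24 → W
n=29: reaches L-position 25 → W
n=30: only reaches 28(W), 26(W), all W → L
n=31: only reaches 29(W), 27(W), all W → L
L entries with 1 ≤ n ≤ 31 (n=0 is outside the asked range and is not counted): n = 1, 6, 7, 12, 13, 18, 19, 24, 25, 30, 31; that makes 11.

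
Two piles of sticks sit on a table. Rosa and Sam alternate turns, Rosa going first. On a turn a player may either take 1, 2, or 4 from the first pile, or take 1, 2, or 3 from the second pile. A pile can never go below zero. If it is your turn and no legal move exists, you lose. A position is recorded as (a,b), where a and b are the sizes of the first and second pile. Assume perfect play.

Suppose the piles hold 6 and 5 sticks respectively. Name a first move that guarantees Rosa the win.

Classify positions by backward induction: terminal positions (no move available) are L. From any other position, the mover wins iff some move reaches an L.
No move ever increases a pile, so every position that can arise here has a ≤ 6 and b ≤ 5; it is enough to label the cells with 0 ≤ a ≤ 6 and 0 ≤ b ≤ 5.
Every move lowers a or b (never raises either), so fill the grid row by row in increasing a, and left to right within a row: each cell's successors are then already labelled.
      b=0  b=1  b=2  b=3  b=4  b=5
a=0:    L    W    W    W    L    W
a=1:    W    L    W    W    W    L
a=2:    W    W    L    W    W    W
a=3:    L    W    W    W    L    W
a=4:    W    L    W    W    W    L
a=5:    W    W    L    W    W    W
a=6:    L    W    W    W    L    W
Cells with no legal move (terminal, hence L): (0,0).
The remaining L cells, each justified by listing all of its moves:
(0,4): only reaches (0,3)(W), (0,2)(W), (0,1)(W), all W → L
(1,1): only reaches (0,1)(W), (1,0)(W), all W → L
(1,5): only reaches (0,5)(W), (1,4)(W), (1,3)(W), (1,2)(W), all W → L
(2,2): only reaches (1,2)(W), (0,2)(W), (2,1)(W), (2,0)(W), all W → L
(3,0): only reaches (2,0)(W), (1,0)(W), all W → L
(3,4): only reaches (2,4)(W), (1,4)(W), (3,3)(W), (3,2)(W), (3,1)(W), all W → L
(4,1): only reaches (3,1)(W), (2,1)(W), (0,1)(W), (4,0)(W), all W → L
(4,5): only reaches (3,5)(W), (2,5)(W), (0,5)(W), (4,4)(W), (4,3)(W), (4,2)(W), all W → L
(5,2): only reaches (4,2)(W), (3,2)(W), (1,2)(W), (5,1)(W), (5,0)(W), all W → L
(6,0): only reaches (5,0)(W), (4,0)(W), (2,0)(W), all W → L
(6,4): only reaches (5,4)(W), (4,4)(W), (2,4)(W), (6,3)(W), (6,2)(W), (6,1)(W), all W → L
Every other cell has at least one move into one of the L cells above, so it is W.
From (6,5), the L positions reachable in one move are: (4,5), (6,4). Any move reaching one of these is winning.

Move to (4,5).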